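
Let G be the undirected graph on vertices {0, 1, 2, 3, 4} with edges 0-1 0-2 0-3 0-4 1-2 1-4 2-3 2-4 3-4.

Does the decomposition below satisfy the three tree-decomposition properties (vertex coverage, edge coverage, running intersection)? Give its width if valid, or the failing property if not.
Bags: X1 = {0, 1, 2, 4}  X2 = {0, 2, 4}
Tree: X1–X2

No — vertex 3 appears in no bag.

A tree decomposition must satisfy three properties: every vertex lies in some bag; for every edge, both endpoints lie together in some bag; and for every vertex, the bags containing it form a connected subtree. Here vertex 3 appears in no bag, so the decomposition is invalid.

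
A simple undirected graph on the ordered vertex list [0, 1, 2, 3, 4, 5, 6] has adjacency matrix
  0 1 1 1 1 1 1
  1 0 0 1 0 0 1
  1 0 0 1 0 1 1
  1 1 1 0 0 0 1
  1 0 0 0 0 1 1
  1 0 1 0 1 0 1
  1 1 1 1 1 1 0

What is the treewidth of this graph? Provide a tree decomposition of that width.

Treewidth 3.
One optimal decomposition is:
Bags: B1 = {0, 2, 5, 6}  B2 = {0, 2, 3, 6}  B3 = {0, 1, 3, 6}  B4 = {0, 4, 5, 6}
Tree: B1–B2, B2–B3, B1–B4

Every bag has size at most 4, so the width is 4 − 1 = 3 and tw(G) ≤ 3. On the other hand G contains the 4-clique {0, 1, 3, 6}. A clique must lie in a single bag of any decomposition, so no decomposition can have width below 3. Therefore the treewidth is 3.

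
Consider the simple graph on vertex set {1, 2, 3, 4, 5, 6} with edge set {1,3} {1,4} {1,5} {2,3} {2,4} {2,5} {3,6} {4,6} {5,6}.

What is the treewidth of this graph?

3

A width-3 tree decomposition is:
Bags: B1 = {1, 3, 4, 5}  B2 = {2, 3, 4, 5}  B3 = {3, 4, 5, 6}
Tree: B1–B2, B2–B3
The largest bag has 4 vertices, giving width 3; this decomposition certifies tw(G) ≤ 3. For the lower bound: the 4 vertex sets {1,5}, {2,3}, {4}, {6} are disjoint, each induces a connected subgraph, and every pair is joined by at least one edge of G. Contracting each set to a single vertex therefore yields K_{4} as a minor, and since treewidth is minor-monotone, tw(G) ≥ tw(K_{4}) = 3. The upper and lower bounds meet at 3, so that is the treewidth.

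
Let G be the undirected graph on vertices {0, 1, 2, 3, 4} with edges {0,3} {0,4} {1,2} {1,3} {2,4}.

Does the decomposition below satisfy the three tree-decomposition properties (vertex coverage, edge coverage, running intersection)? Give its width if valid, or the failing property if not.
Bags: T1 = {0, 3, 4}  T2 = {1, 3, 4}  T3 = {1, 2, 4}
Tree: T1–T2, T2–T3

Yes; width 2.

Checking the three conditions: (i) the bags cover all of {0, 1, 2, 3, 4}; (ii) for each edge, some bag contains both endpoints; (iii) the bags containing any fixed vertex form a subtree. All hold, so the decomposition is valid with width 3 − 1 = 2.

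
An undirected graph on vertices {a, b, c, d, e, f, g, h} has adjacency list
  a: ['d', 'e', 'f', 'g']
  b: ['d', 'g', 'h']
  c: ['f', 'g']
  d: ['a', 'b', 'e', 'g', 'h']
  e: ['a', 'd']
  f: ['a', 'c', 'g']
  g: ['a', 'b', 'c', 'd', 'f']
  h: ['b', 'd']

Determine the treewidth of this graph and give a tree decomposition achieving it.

Each bag holds 3 vertices, so the decomposition has width 2, which upper-bounds the treewidth. For the lower bound, the 3 vertices {a, d, g} are pairwise adjacent, and any tree decomposition puts a clique entirely inside one bag — forcing width ≥ 2. Therefore the treewidth is 2.

Treewidth 2.
One optimal decomposition is:
Bags: B1 = {a, f, g}  B2 = {a, d, g}  B3 = {b, d, g}  B4 = {c, f, g}  B5 = {a, d, e}  B6 = {b, d, h}
Tree: B1–B2, B2–B3, B1–B4, B2–B5, B3–B6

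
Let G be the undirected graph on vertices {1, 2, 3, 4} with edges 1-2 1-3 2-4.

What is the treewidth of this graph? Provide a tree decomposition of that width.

Treewidth 1.
One optimal decomposition is:
Bags: B1 = {1, 3}  B2 = {1, 2}  B3 = {2, 4}
Tree: B1–B2, B2–B3

The largest bag has 2 vertices, giving width 1; this decomposition certifies tw(G) ≤ 1. G has an edge, so its treewidth is at least 1. Hence tw(G) = 1 exactly.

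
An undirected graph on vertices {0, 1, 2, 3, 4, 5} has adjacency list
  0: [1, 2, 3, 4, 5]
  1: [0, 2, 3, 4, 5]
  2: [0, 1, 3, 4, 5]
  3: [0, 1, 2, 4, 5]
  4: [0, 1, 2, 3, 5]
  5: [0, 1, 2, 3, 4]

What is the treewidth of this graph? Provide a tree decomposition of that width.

With just one bag of size 6, the width is 6 − 1 = 5, so tw(G) ≤ 5. For the lower bound, the 6 vertices {0, 1, 2, 3, 4, 5} are pairwise adjacent, and any tree decomposition puts a clique entirely inside one bag — forcing width ≥ 5. Hence tw(G) = 5 exactly.

Treewidth 5.
One such decomposition:
Bags: B1 = {0, 1, 2, 3, 4, 5}
Tree: (single bag)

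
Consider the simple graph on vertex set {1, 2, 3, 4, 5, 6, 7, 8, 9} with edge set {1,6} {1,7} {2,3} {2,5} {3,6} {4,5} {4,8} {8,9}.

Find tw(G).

1

A width-1 tree decomposition is:
Bags: B1 = {8, 9}  B2 = {4, 8}  B3 = {4, 5}  B4 = {2, 5}  B5 = {2, 3}  B6 = {3, 6}  B7 = {1, 6}  B8 = {1, 7}
Tree: B1–B2, B2–B3, B3–B4, B4–B5, B5–B6, B6–B7, B7–B8
The largest bag has 2 vertices, giving width 1; this decomposition certifies tw(G) ≤ 1. Since G has at least one edge (e.g. 9–8), it is not an edgeless graph, so tw(G) ≥ 1. Therefore the treewidth is 1.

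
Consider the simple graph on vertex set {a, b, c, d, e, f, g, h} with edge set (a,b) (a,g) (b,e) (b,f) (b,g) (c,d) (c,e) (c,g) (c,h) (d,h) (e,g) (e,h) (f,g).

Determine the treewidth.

A width-2 tree decomposition is:
Bags: B1 = {b, e, g}  B2 = {b, f, g}  B3 = {c, e, g}  B4 = {c, e, h}  B5 = {c, d, h}  B6 = {a, b, g}
Tree: B1–B2, B1–B3, B3–B4, B4–B5, B1–B6
The largest bag has 3 vertices, giving width 2; this decomposition certifies tw(G) ≤ 2. For the lower bound, the 3 vertices {c, d, h} are pairwise adjacent, and any tree decomposition puts a clique entirely inside one bag — forcing width ≥ 2. Combining the bounds, tw(G) = 2.

2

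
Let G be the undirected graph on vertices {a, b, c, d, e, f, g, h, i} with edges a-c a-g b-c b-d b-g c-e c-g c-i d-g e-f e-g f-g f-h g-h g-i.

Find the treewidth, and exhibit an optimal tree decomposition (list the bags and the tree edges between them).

Treewidth 2.
One optimal decomposition is:
Bags: B1 = {c, e, g}  B2 = {b, c, g}  B3 = {e, f, g}  B4 = {b, d, g}  B5 = {a, c, g}  B6 = {c, g, i}  B7 = {f, g, h}
Tree: B1–B2, B1–B3, B2–B4, B2–B5, B2–B6, B3–B7

The largest bag has 3 vertices, giving width 2; this decomposition certifies tw(G) ≤ 2. Conversely, {b, d, g} is a clique of size 3, and the vertices of any clique must share a bag in every tree decomposition; so some bag has ≥ 3 vertices and tw(G) ≥ 2. Hence tw(G) = 2 exactly.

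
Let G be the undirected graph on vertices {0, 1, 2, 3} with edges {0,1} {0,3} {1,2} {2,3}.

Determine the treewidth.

A width-2 tree decomposition is:
Bags: B1 = {1, 2, 3}  B2 = {0, 1, 3}
Tree: B1–B2
The largest bag has 3 vertices, giving width 2; this decomposition certifies tw(G) ≤ 2. Since 1–2–3–0–1 is a cycle in G, G is not acyclic. Forests are exactly the graphs of treewidth ≤ 1, so tw(G) ≥ 2. Hence tw(G) = 2 exactly.

2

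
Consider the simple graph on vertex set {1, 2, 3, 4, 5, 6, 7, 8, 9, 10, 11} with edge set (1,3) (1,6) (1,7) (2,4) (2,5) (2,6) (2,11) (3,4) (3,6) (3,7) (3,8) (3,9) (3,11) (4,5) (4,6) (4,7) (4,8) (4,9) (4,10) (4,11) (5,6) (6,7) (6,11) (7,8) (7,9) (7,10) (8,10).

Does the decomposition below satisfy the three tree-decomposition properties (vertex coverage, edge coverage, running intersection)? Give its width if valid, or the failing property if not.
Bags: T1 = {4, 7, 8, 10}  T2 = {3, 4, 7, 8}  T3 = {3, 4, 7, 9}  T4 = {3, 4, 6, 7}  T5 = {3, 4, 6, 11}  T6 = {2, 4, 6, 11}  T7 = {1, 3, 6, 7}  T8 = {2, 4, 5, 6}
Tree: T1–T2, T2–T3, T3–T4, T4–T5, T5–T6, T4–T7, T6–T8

Yes; width 3.

Checking the three conditions: (i) the bags cover all of {1, 2, 3, 4, 5, 6, 7, 8, 9, 10, 11}; (ii) for each edge, some bag contains both endpoints; (iii) the bags containing any fixed vertex form a subtree. All hold, so the decomposition is valid with width 4 − 1 = 3.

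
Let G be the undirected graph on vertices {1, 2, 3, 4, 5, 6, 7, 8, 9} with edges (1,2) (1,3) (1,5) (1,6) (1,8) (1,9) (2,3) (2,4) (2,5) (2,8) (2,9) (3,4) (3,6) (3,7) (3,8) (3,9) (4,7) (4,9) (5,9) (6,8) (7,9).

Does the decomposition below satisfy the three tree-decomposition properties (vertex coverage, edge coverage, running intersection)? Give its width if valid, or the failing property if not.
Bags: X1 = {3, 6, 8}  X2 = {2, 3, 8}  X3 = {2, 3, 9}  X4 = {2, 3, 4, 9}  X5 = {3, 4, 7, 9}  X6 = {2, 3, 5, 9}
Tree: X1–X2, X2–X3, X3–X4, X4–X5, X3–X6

A tree decomposition must satisfy three properties: every vertex lies in some bag; for every edge, both endpoints lie together in some bag; and for every vertex, the bags containing it form a connected subtree. Here vertex 1 appears in no bag, so the decomposition is invalid.

No — vertex 1 appears in no bag.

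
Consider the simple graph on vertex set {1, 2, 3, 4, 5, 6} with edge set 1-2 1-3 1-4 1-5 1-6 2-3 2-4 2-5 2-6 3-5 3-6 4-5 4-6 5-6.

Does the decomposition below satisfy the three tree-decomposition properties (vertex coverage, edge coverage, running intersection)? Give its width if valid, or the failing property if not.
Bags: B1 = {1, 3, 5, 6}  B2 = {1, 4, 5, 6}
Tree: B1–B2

A tree decomposition must satisfy three properties: every vertex lies in some bag; for every edge, both endpoints lie together in some bag; and for every vertex, the bags containing it form a connected subtree. Here vertex 2 appears in no bag, so the decomposition is invalid.

No — vertex 2 appears in no bag.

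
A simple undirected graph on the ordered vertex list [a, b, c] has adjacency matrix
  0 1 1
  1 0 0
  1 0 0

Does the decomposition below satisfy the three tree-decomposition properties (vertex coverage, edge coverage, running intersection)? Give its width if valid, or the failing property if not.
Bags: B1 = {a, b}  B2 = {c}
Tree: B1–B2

No — edge (a,c) lies in no bag.

A tree decomposition must satisfy three properties: every vertex lies in some bag; for every edge, both endpoints lie together in some bag; and for every vertex, the bags containing it form a connected subtree. Here edge (a,c) lies in no bag, so the decomposition is invalid.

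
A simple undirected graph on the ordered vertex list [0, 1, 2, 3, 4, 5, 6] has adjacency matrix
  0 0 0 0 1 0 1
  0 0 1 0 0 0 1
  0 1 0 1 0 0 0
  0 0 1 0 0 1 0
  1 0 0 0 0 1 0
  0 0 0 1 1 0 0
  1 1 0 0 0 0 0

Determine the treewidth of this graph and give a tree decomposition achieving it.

The largest bag has 3 vertices, giving width 2; this decomposition certifies tw(G) ≤ 2. Since 4–0–6–1–2–3–5–4 is a cycle in G, G is not acyclic. Forests are exactly the graphs of treewidth ≤ 1, so tw(G) ≥ 2. Therefore the treewidth is 2.

Treewidth 2.
One optimal decomposition is:
Bags: B1 = {0, 4, 6}  B2 = {1, 4, 6}  B3 = {1, 2, 4}  B4 = {2, 3, 4}  B5 = {3, 4, 5}
Tree: B1–B2, B2–B3, B3–B4, B4–B5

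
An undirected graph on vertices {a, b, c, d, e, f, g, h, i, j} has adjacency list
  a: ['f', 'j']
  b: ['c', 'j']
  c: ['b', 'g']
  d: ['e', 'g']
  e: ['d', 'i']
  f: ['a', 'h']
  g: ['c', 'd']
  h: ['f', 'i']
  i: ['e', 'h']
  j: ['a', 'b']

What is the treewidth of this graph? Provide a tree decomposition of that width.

The largest bag has 3 vertices, giving width 2; this decomposition certifies tw(G) ≤ 2. For the lower bound, G contains the cycle f–a–j–b–c–g–d–e–i–h–f, so G is not a forest; only forests have treewidth ≤ 1, hence tw(G) ≥ 2. The upper and lower bounds meet at 2, so that is the treewidth.

Treewidth 2.
One optimal decomposition is:
Bags: B1 = {a, f, j}  B2 = {b, f, j}  B3 = {b, c, f}  B4 = {c, f, g}  B5 = {d, f, g}  B6 = {d, e, f}  B7 = {e, f, i}  B8 = {f, h, i}
Tree: B1–B2, B2–B3, B3–B4, B4–B5, B5–B6, B6–B7, B7–B8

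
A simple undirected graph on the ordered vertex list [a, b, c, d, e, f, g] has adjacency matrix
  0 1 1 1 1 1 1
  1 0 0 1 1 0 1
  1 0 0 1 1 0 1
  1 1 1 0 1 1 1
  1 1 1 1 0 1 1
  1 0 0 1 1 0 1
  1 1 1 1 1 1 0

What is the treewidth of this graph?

A width-4 tree decomposition is:
Bags: B1 = {a, d, e, f, g}  B2 = {a, b, d, e, g}  B3 = {a, c, d, e, g}
Tree: B1–B2, B1–B3
Every bag has size at most 5, so the width is 5 − 1 = 4 and tw(G) ≤ 4. For the lower bound, the 5 vertices {a, c, d, e, g} are pairwise adjacent, and any tree decomposition puts a clique entirely inside one bag — forcing width ≥ 4. Combining the bounds, tw(G) = 4.

4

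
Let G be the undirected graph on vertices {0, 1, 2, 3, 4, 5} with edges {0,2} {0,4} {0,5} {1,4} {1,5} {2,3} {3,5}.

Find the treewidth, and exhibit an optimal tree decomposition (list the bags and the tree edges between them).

Each bag holds 3 vertices, so the decomposition has width 2, which upper-bounds the treewidth. Since 3–2–0–5–3 is a cycle in G, G is not acyclic. Forests are exactly the graphs of treewidth ≤ 1, so tw(G) ≥ 2. Hence tw(G) = 2 exactly.

Treewidth 2.
One such decomposition:
Bags: B1 = {2, 3, 5}  B2 = {0, 2, 5}  B3 = {0, 1, 5}  B4 = {0, 1, 4}
Tree: B1–B2, B2–B3, B3–B4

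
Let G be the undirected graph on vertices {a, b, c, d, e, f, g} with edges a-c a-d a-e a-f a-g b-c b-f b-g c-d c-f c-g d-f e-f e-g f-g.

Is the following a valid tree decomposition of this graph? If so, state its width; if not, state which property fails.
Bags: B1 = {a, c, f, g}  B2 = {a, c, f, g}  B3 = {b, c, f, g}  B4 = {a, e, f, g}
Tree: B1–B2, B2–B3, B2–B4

No — vertex d appears in no bag.

A tree decomposition must satisfy three properties: every vertex lies in some bag; for every edge, both endpoints lie together in some bag; and for every vertex, the bags containing it form a connected subtree. Here vertex d appears in no bag, so the decomposition is invalid.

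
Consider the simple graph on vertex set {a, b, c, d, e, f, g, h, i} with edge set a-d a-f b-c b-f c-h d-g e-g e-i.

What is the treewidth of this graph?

A width-1 tree decomposition is:
Bags: B1 = {e, i}  B2 = {e, g}  B3 = {d, g}  B4 = {a, d}  B5 = {a, f}  B6 = {b, f}  B7 = {b, c}  B8 = {c, h}
Tree: B1–B2, B2–B3, B3–B4, B4–B5, B5–B6, B6–B7, B7–B8
The largest bag has 2 vertices, giving width 1; this decomposition certifies tw(G) ≤ 1. Any graph with an edge has treewidth ≥ 1, and G has the edge i–e. Combining the bounds, tw(G) = 1.

1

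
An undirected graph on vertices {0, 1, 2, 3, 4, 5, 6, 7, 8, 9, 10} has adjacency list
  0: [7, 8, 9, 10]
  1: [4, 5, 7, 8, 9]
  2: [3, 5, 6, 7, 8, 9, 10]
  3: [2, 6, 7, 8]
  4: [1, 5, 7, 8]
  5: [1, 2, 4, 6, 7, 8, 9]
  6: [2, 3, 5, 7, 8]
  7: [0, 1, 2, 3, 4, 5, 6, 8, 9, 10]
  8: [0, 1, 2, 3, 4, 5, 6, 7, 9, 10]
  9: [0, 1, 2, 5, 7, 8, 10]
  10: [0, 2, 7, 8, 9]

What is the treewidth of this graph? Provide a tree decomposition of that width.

The largest bag has 5 vertices, giving width 4; this decomposition certifies tw(G) ≤ 4. For the lower bound, the 5 vertices {0, 7, 8, 9, 10} are pairwise adjacent, and any tree decomposition puts a clique entirely inside one bag — forcing width ≥ 4. Combining the bounds, tw(G) = 4.

Treewidth 4.
Bags: B1 = {2, 5, 7, 8, 9}  B2 = {1, 5, 7, 8, 9}  B3 = {2, 5, 6, 7, 8}  B4 = {1, 4, 5, 7, 8}  B5 = {2, 7, 8, 9, 10}  B6 = {2, 3, 6, 7, 8}  B7 = {0, 7, 8, 9, 10}
Tree: B1–B2, B1–B3, B2–B4, B1–B5, B3–B6, B5–B7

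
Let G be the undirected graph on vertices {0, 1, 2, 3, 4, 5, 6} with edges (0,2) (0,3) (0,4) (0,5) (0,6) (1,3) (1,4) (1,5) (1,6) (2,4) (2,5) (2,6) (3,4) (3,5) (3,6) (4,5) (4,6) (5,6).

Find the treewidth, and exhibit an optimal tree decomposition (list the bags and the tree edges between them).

The largest bag has 5 vertices, giving width 4; this decomposition certifies tw(G) ≤ 4. Conversely, {0, 2, 4, 5, 6} is a clique of size 5, and the vertices of any clique must share a bag in every tree decomposition; so some bag has ≥ 5 vertices and tw(G) ≥ 4. The upper and lower bounds meet at 4, so that is the treewidth.

Treewidth 4.
One such decomposition:
Bags: B1 = {0, 3, 4, 5, 6}  B2 = {1, 3, 4, 5, 6}  B3 = {0, 2, 4, 5, 6}
Tree: B1–B2, B1–B3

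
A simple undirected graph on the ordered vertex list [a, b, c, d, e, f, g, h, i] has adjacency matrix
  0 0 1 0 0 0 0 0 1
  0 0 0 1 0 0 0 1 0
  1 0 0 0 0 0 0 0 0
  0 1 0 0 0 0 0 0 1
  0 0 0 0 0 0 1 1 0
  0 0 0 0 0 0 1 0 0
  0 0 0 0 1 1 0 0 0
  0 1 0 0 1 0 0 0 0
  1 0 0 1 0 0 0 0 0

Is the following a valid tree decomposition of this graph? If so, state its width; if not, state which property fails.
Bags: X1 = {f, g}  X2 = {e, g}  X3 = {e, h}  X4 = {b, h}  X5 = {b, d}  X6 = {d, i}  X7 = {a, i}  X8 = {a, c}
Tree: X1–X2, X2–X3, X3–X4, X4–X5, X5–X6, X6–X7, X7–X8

Yes; width 1.

Checking the three conditions: (i) the bags cover all of {a, b, c, d, e, f, g, h, i}; (ii) for each edge, some bag contains both endpoints; (iii) the bags containing any fixed vertex form a subtree. All hold, so the decomposition is valid with width 2 − 1 = 1.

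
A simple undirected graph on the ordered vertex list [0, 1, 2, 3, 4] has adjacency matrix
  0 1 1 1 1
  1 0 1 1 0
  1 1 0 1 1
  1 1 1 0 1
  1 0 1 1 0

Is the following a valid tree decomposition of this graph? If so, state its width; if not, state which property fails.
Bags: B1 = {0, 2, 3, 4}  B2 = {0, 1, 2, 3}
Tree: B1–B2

Yes; width 3.

Checking the three conditions: (i) the bags cover all of {0, 1, 2, 3, 4}; (ii) for each edge, some bag contains both endpoints; (iii) the bags containing any fixed vertex form a subtree. All hold, so the decomposition is valid with width 4 − 1 = 3.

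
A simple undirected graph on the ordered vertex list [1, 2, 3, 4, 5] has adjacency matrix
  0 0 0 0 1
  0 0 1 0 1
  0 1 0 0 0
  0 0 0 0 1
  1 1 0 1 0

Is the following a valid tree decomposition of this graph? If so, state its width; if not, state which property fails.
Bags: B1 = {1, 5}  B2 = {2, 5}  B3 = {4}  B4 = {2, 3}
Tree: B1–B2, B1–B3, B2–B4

No — edge (5,4) lies in no bag.

A tree decomposition must satisfy three properties: every vertex lies in some bag; for every edge, both endpoints lie together in some bag; and for every vertex, the bags containing it form a connected subtree. Here edge (5,4) lies in no bag, so the decomposition is invalid.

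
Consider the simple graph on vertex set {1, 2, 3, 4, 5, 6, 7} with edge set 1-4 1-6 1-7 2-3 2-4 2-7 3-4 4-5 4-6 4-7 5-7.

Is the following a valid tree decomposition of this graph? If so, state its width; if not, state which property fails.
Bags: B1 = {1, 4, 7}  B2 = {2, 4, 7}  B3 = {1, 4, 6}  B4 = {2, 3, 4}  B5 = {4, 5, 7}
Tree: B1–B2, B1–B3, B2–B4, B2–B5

Every vertex of G appears in some bag (union = {1, 2, 3, 4, 5, 6, 7}); every edge is covered by a bag; and for each vertex v the set of bags containing v is connected in the bag tree. The decomposition is therefore valid. The largest bag has 3 vertices, so the width is 2.

Yes; width 2.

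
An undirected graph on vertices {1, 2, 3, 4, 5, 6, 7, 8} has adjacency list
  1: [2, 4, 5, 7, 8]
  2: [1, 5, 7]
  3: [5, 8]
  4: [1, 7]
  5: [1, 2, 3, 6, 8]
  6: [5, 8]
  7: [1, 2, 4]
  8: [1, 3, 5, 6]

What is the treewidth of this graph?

2

A width-2 tree decomposition is:
Bags: B1 = {1, 2, 7}  B2 = {1, 4, 7}  B3 = {1, 2, 5}  B4 = {1, 5, 8}  B5 = {3, 5, 8}  B6 = {5, 6, 8}
Tree: B1–B2, B1–B3, B3–B4, B4–B5, B5–B6
Every bag has size at most 3, so the width is 3 − 1 = 2 and tw(G) ≤ 2. Conversely, {1, 5, 8} is a clique of size 3, and the vertices of any clique must share a bag in every tree decomposition; so some bag has ≥ 3 vertices and tw(G) ≥ 2. Combining the bounds, tw(G) = 2.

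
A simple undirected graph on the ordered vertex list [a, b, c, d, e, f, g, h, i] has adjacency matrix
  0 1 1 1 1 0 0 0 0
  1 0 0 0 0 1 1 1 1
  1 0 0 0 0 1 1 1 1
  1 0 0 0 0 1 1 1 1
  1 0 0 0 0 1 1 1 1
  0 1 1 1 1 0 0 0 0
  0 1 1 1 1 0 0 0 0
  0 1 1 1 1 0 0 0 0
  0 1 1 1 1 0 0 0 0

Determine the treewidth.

A width-4 tree decomposition is:
Bags: B1 = {b, c, d, e, g}  B2 = {a, b, c, d, e}  B3 = {b, c, d, e, h}  B4 = {b, c, d, e, f}  B5 = {b, c, d, e, i}
Tree: B1–B2, B2–B3, B3–B4, B4–B5
Each bag holds 5 vertices, so the decomposition has width 4, which upper-bounds the treewidth. For the lower bound: the 5 vertex sets {c,g}, {a,e}, {d,h}, {b}, {f} are disjoint, each induces a connected subgraph, and every pair is joined by at least one edge of G. Contracting each set to a single vertex therefore yields K_{5} as a minor, and since treewidth is minor-monotone, tw(G) ≥ tw(K_{5}) = 4. Combining the bounds, tw(G) = 4.

4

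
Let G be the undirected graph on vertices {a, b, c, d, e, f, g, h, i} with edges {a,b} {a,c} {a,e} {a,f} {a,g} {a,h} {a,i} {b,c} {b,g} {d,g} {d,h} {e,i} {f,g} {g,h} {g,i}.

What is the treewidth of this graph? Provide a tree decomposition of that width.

Each bag holds 3 vertices, so the decomposition has width 2, which upper-bounds the treewidth. On the other hand G contains the 3-clique {d, g, h}. A clique must lie in a single bag of any decomposition, so no decomposition can have width below 2. Hence tw(G) = 2 exactly.

Treewidth 2.
Bags: B1 = {a, b, c}  B2 = {a, b, g}  B3 = {a, f, g}  B4 = {a, g, h}  B5 = {a, g, i}  B6 = {a, e, i}  B7 = {d, g, h}
Tree: B1–B2, B2–B3, B2–B4, B4–B5, B5–B6, B4–B7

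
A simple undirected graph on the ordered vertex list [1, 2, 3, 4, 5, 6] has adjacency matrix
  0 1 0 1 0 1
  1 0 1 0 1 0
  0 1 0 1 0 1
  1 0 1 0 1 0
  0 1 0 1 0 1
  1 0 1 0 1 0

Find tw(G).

A width-3 tree decomposition is:
Bags: B1 = {1, 2, 3, 5}  B2 = {1, 3, 4, 5}  B3 = {1, 3, 5, 6}
Tree: B1–B2, B2–B3
Each bag holds 4 vertices, so the decomposition has width 3, which upper-bounds the treewidth. For the lower bound: the 4 vertex sets {2,5}, {1,4}, {3}, {6} are disjoint, each induces a connected subgraph, and every pair is joined by at least one edge of G. Contracting each set to a single vertex therefore yields K_{4} as a minor, and since treewidth is minor-monotone, tw(G) ≥ tw(K_{4}) = 3. The upper and lower bounds meet at 3, so that is the treewidth.

3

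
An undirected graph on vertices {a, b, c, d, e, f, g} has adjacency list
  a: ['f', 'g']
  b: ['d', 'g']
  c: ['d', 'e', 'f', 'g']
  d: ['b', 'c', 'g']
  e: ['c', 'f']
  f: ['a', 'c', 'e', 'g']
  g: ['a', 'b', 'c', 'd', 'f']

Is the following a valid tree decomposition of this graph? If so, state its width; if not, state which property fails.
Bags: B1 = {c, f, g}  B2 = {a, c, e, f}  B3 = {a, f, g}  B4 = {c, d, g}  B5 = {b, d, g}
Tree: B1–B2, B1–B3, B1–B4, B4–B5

No — bags containing vertex a are not connected in the tree.

A tree decomposition must satisfy three properties: every vertex lies in some bag; for every edge, both endpoints lie together in some bag; and for every vertex, the bags containing it form a connected subtree. Here bags containing vertex a are not connected in the tree, so the decomposition is invalid.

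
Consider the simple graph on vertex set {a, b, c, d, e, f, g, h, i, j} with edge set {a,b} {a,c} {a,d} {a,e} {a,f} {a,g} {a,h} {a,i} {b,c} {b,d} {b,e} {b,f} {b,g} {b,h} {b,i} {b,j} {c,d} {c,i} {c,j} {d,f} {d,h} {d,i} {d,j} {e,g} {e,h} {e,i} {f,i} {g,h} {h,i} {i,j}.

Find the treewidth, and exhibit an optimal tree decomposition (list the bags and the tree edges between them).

Each bag holds 5 vertices, so the decomposition has width 4, which upper-bounds the treewidth. For the lower bound, the 5 vertices {a, b, e, g, h} are pairwise adjacent, and any tree decomposition puts a clique entirely inside one bag — forcing width ≥ 4. Combining the bounds, tw(G) = 4.

Treewidth 4.
Bags: B1 = {b, c, d, i, j}  B2 = {a, b, c, d, i}  B3 = {a, b, d, h, i}  B4 = {a, b, e, h, i}  B5 = {a, b, e, g, h}  B6 = {a, b, d, f, i}
Tree: B1–B2, B2–B3, B3–B4, B4–B5, B3–B6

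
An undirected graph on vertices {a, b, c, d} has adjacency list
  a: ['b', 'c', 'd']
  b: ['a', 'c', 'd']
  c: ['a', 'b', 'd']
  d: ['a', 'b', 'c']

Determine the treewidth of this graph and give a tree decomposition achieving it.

A single bag containing all 4 vertices is trivially a valid decomposition of width 3. For the lower bound, the 4 vertices {a, b, c, d} are pairwise adjacent, and any tree decomposition puts a clique entirely inside one bag — forcing width ≥ 3. Therefore the treewidth is 3.

Treewidth 3.
One such decomposition:
Bags: B1 = {a, b, c, d}
Tree: (single bag)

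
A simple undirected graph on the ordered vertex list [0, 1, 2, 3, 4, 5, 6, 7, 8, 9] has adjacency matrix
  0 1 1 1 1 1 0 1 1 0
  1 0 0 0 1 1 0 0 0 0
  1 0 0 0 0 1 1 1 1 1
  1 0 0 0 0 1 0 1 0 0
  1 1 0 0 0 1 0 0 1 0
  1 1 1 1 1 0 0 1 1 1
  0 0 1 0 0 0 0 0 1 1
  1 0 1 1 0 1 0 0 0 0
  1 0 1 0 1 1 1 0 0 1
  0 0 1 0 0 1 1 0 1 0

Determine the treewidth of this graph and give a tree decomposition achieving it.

Every bag has size at most 4, so the width is 4 − 1 = 3 and tw(G) ≤ 3. Conversely, {0, 1, 4, 5} is a clique of size 4, and the vertices of any clique must share a bag in every tree decomposition; so some bag has ≥ 4 vertices and tw(G) ≥ 3. Therefore the treewidth is 3.

Treewidth 3.
One such decomposition:
Bags: B1 = {0, 4, 5, 8}  B2 = {0, 2, 5, 8}  B3 = {2, 5, 8, 9}  B4 = {0, 1, 4, 5}  B5 = {0, 2, 5, 7}  B6 = {2, 6, 8, 9}  B7 = {0, 3, 5, 7}
Tree: B1–B2, B2–B3, B1–B4, B2–B5, B3–B6, B5–B7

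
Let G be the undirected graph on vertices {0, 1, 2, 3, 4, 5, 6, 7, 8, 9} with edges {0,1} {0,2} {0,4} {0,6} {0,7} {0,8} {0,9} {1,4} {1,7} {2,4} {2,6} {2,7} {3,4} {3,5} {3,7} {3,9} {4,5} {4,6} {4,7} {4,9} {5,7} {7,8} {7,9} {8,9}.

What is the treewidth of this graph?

A width-3 tree decomposition is:
Bags: B1 = {0, 4, 7, 9}  B2 = {0, 2, 4, 7}  B3 = {3, 4, 7, 9}  B4 = {3, 4, 5, 7}  B5 = {0, 2, 4, 6}  B6 = {0, 7, 8, 9}  B7 = {0, 1, 4, 7}
Tree: B1–B2, B1–B3, B3–B4, B2–B5, B1–B6, B2–B7
The largest bag has 4 vertices, giving width 3; this decomposition certifies tw(G) ≤ 3. On the other hand G contains the 4-clique {0, 7, 8, 9}. A clique must lie in a single bag of any decomposition, so no decomposition can have width below 3. The upper and lower bounds meet at 3, so that is the treewidth.

3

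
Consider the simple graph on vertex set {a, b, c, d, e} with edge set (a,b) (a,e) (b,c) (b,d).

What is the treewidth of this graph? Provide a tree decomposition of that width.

Every bag has size at most 2, so the width is 2 − 1 = 1 and tw(G) ≤ 1. G has an edge, so its treewidth is at least 1. The upper and lower bounds meet at 1, so that is the treewidth.

Treewidth 1.
One such decomposition:
Bags: B1 = {b, c}  B2 = {a, b}  B3 = {b, d}  B4 = {a, e}
Tree: B1–B2, B2–B3, B2–B4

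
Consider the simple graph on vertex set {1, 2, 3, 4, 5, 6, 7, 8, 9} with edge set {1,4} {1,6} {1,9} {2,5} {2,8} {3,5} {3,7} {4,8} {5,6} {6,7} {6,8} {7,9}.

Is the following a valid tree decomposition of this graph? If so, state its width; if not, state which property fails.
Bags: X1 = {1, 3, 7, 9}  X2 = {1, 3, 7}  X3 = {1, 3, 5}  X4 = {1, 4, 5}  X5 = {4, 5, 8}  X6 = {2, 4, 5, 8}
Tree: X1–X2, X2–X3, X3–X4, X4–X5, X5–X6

No — vertex 6 appears in no bag.

A tree decomposition must satisfy three properties: every vertex lies in some bag; for every edge, both endpoints lie together in some bag; and for every vertex, the bags containing it form a connected subtree. Here vertex 6 appears in no bag, so the decomposition is invalid.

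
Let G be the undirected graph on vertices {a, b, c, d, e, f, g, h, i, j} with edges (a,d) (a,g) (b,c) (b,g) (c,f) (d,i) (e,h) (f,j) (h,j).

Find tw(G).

1

A width-1 tree decomposition is:
Bags: B1 = {e, h}  B2 = {h, j}  B3 = {f, j}  B4 = {c, f}  B5 = {b, c}  B6 = {b, g}  B7 = {a, g}  B8 = {a, d}  B9 = {d, i}
Tree: B1–B2, B2–B3, B3–B4, B4–B5, B5–B6, B6–B7, B7–B8, B8–B9
Every bag has size at most 2, so the width is 2 − 1 = 1 and tw(G) ≤ 1. Since G has at least one edge (e.g. e–h), it is not an edgeless graph, so tw(G) ≥ 1. Combining the bounds, tw(G) = 1.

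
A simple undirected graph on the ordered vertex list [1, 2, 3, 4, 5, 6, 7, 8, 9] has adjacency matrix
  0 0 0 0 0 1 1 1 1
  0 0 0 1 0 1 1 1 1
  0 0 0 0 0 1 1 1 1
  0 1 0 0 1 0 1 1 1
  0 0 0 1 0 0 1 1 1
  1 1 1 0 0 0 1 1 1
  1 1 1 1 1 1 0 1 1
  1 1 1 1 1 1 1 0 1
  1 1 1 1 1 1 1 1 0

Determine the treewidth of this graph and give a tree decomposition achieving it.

Every bag has size at most 5, so the width is 5 − 1 = 4 and tw(G) ≤ 4. For the lower bound, the 5 vertices {2, 4, 7, 8, 9} are pairwise adjacent, and any tree decomposition puts a clique entirely inside one bag — forcing width ≥ 4. Therefore the treewidth is 4.

Treewidth 4.
One optimal decomposition is:
Bags: B1 = {2, 6, 7, 8, 9}  B2 = {2, 4, 7, 8, 9}  B3 = {4, 5, 7, 8, 9}  B4 = {3, 6, 7, 8, 9}  B5 = {1, 6, 7, 8, 9}
Tree: B1–B2, B2–B3, B1–B4, B4–B5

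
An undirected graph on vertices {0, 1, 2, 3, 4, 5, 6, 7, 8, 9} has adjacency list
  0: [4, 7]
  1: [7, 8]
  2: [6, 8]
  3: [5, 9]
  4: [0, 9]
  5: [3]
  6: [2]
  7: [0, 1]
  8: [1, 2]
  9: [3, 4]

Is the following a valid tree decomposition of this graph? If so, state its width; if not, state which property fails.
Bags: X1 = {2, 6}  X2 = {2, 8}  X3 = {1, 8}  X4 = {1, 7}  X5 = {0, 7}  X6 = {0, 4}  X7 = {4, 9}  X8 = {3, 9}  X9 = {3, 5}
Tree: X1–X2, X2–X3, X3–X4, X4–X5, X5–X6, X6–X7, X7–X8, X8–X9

Checking the three conditions: (i) the bags cover all of {0, 1, 2, 3, 4, 5, 6, 7, 8, 9}; (ii) for each edge, some bag contains both endpoints; (iii) the bags containing any fixed vertex form a subtree. All hold, so the decomposition is valid with width 2 − 1 = 1.

Yes; width 1.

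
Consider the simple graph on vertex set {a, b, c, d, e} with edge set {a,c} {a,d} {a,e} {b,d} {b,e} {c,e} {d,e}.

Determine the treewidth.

A width-2 tree decomposition is:
Bags: B1 = {a, c, e}  B2 = {a, d, e}  B3 = {b, d, e}
Tree: B1–B2, B2–B3
Each bag holds 3 vertices, so the decomposition has width 2, which upper-bounds the treewidth. For the lower bound, the 3 vertices {a, d, e} are pairwise adjacent, and any tree decomposition puts a clique entirely inside one bag — forcing width ≥ 2. The upper and lower bounds meet at 2, so that is the treewidth.

2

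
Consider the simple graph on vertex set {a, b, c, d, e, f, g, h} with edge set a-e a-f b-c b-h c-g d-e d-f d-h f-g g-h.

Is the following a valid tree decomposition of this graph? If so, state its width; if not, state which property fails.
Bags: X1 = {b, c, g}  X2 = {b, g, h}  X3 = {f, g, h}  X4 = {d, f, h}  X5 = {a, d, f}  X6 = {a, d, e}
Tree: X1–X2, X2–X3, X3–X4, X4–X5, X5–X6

Checking the three conditions: (i) the bags cover all of {a, b, c, d, e, f, g, h}; (ii) for each edge, some bag contains both endpoints; (iii) the bags containing any fixed vertex form a subtree. All hold, so the decomposition is valid with width 3 − 1 = 2.

Yes; width 2.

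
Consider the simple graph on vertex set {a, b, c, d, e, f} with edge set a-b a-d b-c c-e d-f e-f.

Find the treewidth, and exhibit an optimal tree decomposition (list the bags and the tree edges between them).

Every bag has size at most 3, so the width is 3 − 1 = 2 and tw(G) ≤ 2. For the lower bound, G contains the cycle f–e–c–b–a–d–f, so G is not a forest; only forests have treewidth ≤ 1, hence tw(G) ≥ 2. The upper and lower bounds meet at 2, so that is the treewidth.

Treewidth 2.
One optimal decomposition is:
Bags: B1 = {c, e, f}  B2 = {b, c, f}  B3 = {a, b, f}  B4 = {a, d, f}
Tree: B1–B2, B2–B3, B3–B4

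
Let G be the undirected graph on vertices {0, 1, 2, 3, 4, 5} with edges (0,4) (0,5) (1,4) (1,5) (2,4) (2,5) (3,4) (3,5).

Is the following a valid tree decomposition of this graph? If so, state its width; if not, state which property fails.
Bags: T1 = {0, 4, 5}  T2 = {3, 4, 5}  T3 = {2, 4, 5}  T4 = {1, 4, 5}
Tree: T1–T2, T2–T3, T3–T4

Every vertex of G appears in some bag (union = {0, 1, 2, 3, 4, 5}); every edge is covered by a bag; and for each vertex v the set of bags containing v is connected in the bag tree. The decomposition is therefore valid. The largest bag has 3 vertices, so the width is 2.

Yes; width 2.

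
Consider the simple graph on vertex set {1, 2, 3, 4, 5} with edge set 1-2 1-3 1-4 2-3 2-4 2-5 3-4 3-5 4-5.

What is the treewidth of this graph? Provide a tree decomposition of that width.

Each bag holds 4 vertices, so the decomposition has width 3, which upper-bounds the treewidth. For the lower bound, the 4 vertices {1, 2, 3, 4} are pairwise adjacent, and any tree decomposition puts a clique entirely inside one bag — forcing width ≥ 3. Hence tw(G) = 3 exactly.

Treewidth 3.
One such decomposition:
Bags: B1 = {1, 2, 3, 4}  B2 = {2, 3, 4, 5}
Tree: B1–B2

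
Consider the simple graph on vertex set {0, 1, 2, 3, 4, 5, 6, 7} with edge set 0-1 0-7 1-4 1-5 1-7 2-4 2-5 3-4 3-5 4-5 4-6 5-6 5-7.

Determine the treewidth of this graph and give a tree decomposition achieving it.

Treewidth 2.
Bags: B1 = {2, 4, 5}  B2 = {1, 4, 5}  B3 = {1, 5, 7}  B4 = {3, 4, 5}  B5 = {4, 5, 6}  B6 = {0, 1, 7}
Tree: B1–B2, B2–B3, B2–B4, B1–B5, B3–B6

Each bag holds 3 vertices, so the decomposition has width 2, which upper-bounds the treewidth. On the other hand G contains the 3-clique {0, 1, 7}. A clique must lie in a single bag of any decomposition, so no decomposition can have width below 2. Hence tw(G) = 2 exactly.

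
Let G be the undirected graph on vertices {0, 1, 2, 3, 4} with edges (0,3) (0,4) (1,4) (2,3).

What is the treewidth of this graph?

A width-1 tree decomposition is:
Bags: B1 = {2, 3}  B2 = {0, 3}  B3 = {0, 4}  B4 = {1, 4}
Tree: B1–B2, B2–B3, B3–B4
Each bag holds 2 vertices, so the decomposition has width 1, which upper-bounds the treewidth. Since G has at least one edge (e.g. 2–3), it is not an edgeless graph, so tw(G) ≥ 1. Combining the bounds, tw(G) = 1.

1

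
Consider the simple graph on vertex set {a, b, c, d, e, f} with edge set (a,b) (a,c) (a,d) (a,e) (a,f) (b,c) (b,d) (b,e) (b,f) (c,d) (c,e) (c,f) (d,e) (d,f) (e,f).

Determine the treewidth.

5

A width-5 tree decomposition is:
Bags: B1 = {a, b, c, d, e, f}
Tree: (single bag)
With just one bag of size 6, the width is 6 − 1 = 5, so tw(G) ≤ 5. On the other hand G contains the 6-clique {a, b, c, d, e, f}. A clique must lie in a single bag of any decomposition, so no decomposition can have width below 5. Therefore the treewidth is 5.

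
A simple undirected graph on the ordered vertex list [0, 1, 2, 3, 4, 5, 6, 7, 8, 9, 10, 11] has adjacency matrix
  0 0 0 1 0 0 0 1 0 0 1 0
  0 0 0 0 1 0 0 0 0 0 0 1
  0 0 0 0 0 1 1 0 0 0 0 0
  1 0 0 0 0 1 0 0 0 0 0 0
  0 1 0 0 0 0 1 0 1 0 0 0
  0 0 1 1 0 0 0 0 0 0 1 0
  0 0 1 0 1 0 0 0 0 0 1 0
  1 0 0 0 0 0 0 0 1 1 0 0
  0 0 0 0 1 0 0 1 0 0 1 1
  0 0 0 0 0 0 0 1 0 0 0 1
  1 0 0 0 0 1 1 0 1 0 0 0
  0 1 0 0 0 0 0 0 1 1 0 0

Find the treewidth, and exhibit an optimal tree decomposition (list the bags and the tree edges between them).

Treewidth 3.
One such decomposition:
Bags: B1 = {2, 3, 5, 6}  B2 = {3, 5, 6, 10}  B3 = {0, 3, 6, 10}  B4 = {0, 4, 6, 10}  B5 = {0, 4, 8, 10}  B6 = {0, 4, 7, 8}  B7 = {1, 4, 7, 8}  B8 = {1, 7, 8, 11}  B9 = {1, 7, 9, 11}
Tree: B1–B2, B2–B3, B3–B4, B4–B5, B5–B6, B6–B7, B7–B8, B8–B9

The largest bag has 4 vertices, giving width 3; this decomposition certifies tw(G) ≤ 3. For the lower bound: the 4 vertex sets {2,3,5}, {6}, {10}, {0,4,7,8} are disjoint, each induces a connected subgraph, and every pair is joined by at least one edge of G. Contracting each set to a single vertex therefore yields K_{4} as a minor, and since treewidth is minor-monotone, tw(G) ≥ tw(K_{4}) = 3. Therefore the treewidth is 3.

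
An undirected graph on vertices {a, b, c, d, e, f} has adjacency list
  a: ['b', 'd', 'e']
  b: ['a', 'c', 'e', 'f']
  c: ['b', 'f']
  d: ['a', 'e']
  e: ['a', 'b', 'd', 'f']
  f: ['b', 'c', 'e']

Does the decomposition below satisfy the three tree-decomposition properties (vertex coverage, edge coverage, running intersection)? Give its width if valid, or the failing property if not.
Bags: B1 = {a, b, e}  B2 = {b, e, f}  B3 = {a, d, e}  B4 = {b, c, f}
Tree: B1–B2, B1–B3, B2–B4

Yes; width 2.

Every vertex of G appears in some bag (union = {a, b, c, d, e, f}); every edge is covered by a bag; and for each vertex v the set of bags containing v is connected in the bag tree. The decomposition is therefore valid. The largest bag has 3 vertices, so the width is 2.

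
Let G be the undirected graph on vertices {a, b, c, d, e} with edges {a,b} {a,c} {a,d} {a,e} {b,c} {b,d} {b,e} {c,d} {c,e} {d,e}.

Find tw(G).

A width-4 tree decomposition is:
Bags: B1 = {a, b, c, d, e}
Tree: (single bag)
With just one bag of size 5, the width is 5 − 1 = 4, so tw(G) ≤ 4. For the lower bound, the 5 vertices {a, b, c, d, e} are pairwise adjacent, and any tree decomposition puts a clique entirely inside one bag — forcing width ≥ 4. Combining the bounds, tw(G) = 4.

4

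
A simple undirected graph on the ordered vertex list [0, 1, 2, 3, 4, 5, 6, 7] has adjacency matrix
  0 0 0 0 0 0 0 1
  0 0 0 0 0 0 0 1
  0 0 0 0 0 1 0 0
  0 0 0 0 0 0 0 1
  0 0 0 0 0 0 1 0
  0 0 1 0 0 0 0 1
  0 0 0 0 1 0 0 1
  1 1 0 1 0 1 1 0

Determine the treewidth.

1

A width-1 tree decomposition is:
Bags: B1 = {6, 7}  B2 = {5, 7}  B3 = {1, 7}  B4 = {4, 6}  B5 = {0, 7}  B6 = {2, 5}  B7 = {3, 7}
Tree: B1–B2, B2–B3, B1–B4, B1–B5, B2–B6, B1–B7
Every bag has size at most 2, so the width is 2 − 1 = 1 and tw(G) ≤ 1. G has an edge, so its treewidth is at least 1. Therefore the treewidth is 1.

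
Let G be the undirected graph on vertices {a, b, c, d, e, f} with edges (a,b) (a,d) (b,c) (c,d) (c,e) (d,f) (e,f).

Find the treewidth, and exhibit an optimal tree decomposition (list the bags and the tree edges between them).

Treewidth 2.
One such decomposition:
Bags: B1 = {d, e, f}  B2 = {c, d, e}  B3 = {a, c, d}  B4 = {a, b, c}
Tree: B1–B2, B2–B3, B3–B4

The largest bag has 3 vertices, giving width 2; this decomposition certifies tw(G) ≤ 2. Since f–e–c–d–f is a cycle in G, G is not acyclic. Forests are exactly the graphs of treewidth ≤ 1, so tw(G) ≥ 2. The upper and lower bounds meet at 2, so that is the treewidth.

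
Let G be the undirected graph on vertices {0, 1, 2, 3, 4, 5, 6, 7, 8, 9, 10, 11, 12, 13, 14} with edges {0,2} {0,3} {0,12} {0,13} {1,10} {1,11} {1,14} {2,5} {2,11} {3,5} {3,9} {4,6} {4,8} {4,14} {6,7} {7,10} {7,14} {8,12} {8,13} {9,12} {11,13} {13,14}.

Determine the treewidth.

A width-3 tree decomposition is:
Bags: B1 = {2, 3, 5, 9}  B2 = {0, 2, 3, 9}  B3 = {0, 2, 9, 12}  B4 = {0, 2, 11, 12}  B5 = {0, 11, 12, 13}  B6 = {8, 11, 12, 13}  B7 = {1, 8, 11, 13}  B8 = {1, 8, 13, 14}  B9 = {1, 4, 8, 14}  B10 = {1, 4, 10, 14}  B11 = {4, 7, 10, 14}  B12 = {4, 6, 7, 10}
Tree: B1–B2, B2–B3, B3–B4, B4–B5, B5–B6, B6–B7, B7–B8, B8–B9, B9–B10, B10–B11, B11–B12
The largest bag has 4 vertices, giving width 3; this decomposition certifies tw(G) ≤ 3. For the lower bound: the 4 vertex sets {3,5,9}, {2}, {0}, {8,11,12,13} are disjoint, each induces a connected subgraph, and every pair is joined by at least one edge of G. Contracting each set to a single vertex therefore yields K_{4} as a minor, and since treewidth is minor-monotone, tw(G) ≥ tw(K_{4}) = 3. Combining the bounds, tw(G) = 3.

3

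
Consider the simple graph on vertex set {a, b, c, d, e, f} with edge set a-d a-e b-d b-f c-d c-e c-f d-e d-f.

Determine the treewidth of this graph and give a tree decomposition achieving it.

Treewidth 2.
One optimal decomposition is:
Bags: B1 = {c, d, f}  B2 = {b, d, f}  B3 = {c, d, e}  B4 = {a, d, e}
Tree: B1–B2, B1–B3, B3–B4

Every bag has size at most 3, so the width is 3 − 1 = 2 and tw(G) ≤ 2. On the other hand G contains the 3-clique {a, d, e}. A clique must lie in a single bag of any decomposition, so no decomposition can have width below 2. Hence tw(G) = 2 exactly.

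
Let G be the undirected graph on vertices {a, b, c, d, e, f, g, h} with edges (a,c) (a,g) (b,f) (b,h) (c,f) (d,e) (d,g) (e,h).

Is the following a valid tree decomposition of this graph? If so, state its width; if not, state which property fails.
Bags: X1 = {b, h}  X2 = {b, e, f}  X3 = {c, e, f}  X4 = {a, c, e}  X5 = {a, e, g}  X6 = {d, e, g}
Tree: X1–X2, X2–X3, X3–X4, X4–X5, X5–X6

No — edge (e,h) lies in no bag.

A tree decomposition must satisfy three properties: every vertex lies in some bag; for every edge, both endpoints lie together in some bag; and for every vertex, the bags containing it form a connected subtree. Here edge (e,h) lies in no bag, so the decomposition is invalid.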